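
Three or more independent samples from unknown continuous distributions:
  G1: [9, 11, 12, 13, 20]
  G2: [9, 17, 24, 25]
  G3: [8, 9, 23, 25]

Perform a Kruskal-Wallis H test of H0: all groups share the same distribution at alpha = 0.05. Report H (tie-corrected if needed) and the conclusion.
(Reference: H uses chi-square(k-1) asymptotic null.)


Step 1: Combine all N = 13 observations and assign midranks.
sorted (value, group, rank): (8,G3,1), (9,G1,3), (9,G2,3), (9,G3,3), (11,G1,5), (12,G1,6), (13,G1,7), (17,G2,8), (20,G1,9), (23,G3,10), (24,G2,11), (25,G2,12.5), (25,G3,12.5)
Step 2: Sum ranks within each group.
R_1 = 30 (n_1 = 5)
R_2 = 34.5 (n_2 = 4)
R_3 = 26.5 (n_3 = 4)
Step 3: H = 12/(N(N+1)) * sum(R_i^2/n_i) - 3(N+1)
     = 12/(13*14) * (30^2/5 + 34.5^2/4 + 26.5^2/4) - 3*14
     = 0.065934 * 653.125 - 42
     = 1.063187.
Step 4: Ties present; correction factor C = 1 - 30/(13^3 - 13) = 0.986264. Corrected H = 1.063187 / 0.986264 = 1.077994.
Step 5: Under H0, H ~ chi^2(2); p-value = 0.583333.
Step 6: alpha = 0.05. fail to reject H0.

H = 1.0780, df = 2, p = 0.583333, fail to reject H0.


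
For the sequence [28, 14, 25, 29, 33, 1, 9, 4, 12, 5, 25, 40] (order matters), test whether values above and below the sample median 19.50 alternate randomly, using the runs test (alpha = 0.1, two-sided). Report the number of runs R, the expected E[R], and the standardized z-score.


Step 1: Compute median = 19.50; label A = above, B = below.
Labels in order: ABAAABBBBBAA  (n_A = 6, n_B = 6)
Step 2: Count runs R = 5.
Step 3: Under H0 (random ordering), E[R] = 2*n_A*n_B/(n_A+n_B) + 1 = 2*6*6/12 + 1 = 7.0000.
        Var[R] = 2*n_A*n_B*(2*n_A*n_B - n_A - n_B) / ((n_A+n_B)^2 * (n_A+n_B-1)) = 4320/1584 = 2.7273.
        SD[R] = 1.6514.
Step 4: Continuity-corrected z = (R + 0.5 - E[R]) / SD[R] = (5 + 0.5 - 7.0000) / 1.6514 = -0.9083.
Step 5: Two-sided p-value via normal approximation = 2*(1 - Phi(|z|)) = 0.363722.
Step 6: alpha = 0.1. fail to reject H0.

R = 5, z = -0.9083, p = 0.363722, fail to reject H0.


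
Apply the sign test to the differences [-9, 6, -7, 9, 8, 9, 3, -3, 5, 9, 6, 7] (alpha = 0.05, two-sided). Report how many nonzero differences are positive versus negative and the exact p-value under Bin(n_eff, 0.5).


Step 1: Discard zero differences. Original n = 12; n_eff = number of nonzero differences = 12.
Nonzero differences (with sign): -9, +6, -7, +9, +8, +9, +3, -3, +5, +9, +6, +7
Step 2: Count signs: positive = 9, negative = 3.
Step 3: Under H0: P(positive) = 0.5, so the number of positives S ~ Bin(12, 0.5).
Step 4: Two-sided exact p-value = sum of Bin(12,0.5) probabilities at or below the observed probability = 0.145996.
Step 5: alpha = 0.05. fail to reject H0.

n_eff = 12, pos = 9, neg = 3, p = 0.145996, fail to reject H0.


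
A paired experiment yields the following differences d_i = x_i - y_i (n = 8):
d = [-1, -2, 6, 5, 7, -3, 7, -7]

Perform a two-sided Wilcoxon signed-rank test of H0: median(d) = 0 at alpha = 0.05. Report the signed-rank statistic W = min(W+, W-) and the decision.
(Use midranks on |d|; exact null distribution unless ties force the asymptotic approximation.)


Step 1: Drop any zero differences (none here) and take |d_i|.
|d| = [1, 2, 6, 5, 7, 3, 7, 7]
Step 2: Midrank |d_i| (ties get averaged ranks).
ranks: |1|->1, |2|->2, |6|->5, |5|->4, |7|->7, |3|->3, |7|->7, |7|->7
Step 3: Attach original signs; sum ranks with positive sign and with negative sign.
W+ = 5 + 4 + 7 + 7 = 23
W- = 1 + 2 + 3 + 7 = 13
(Check: W+ + W- = 36 should equal n(n+1)/2 = 36.)
Step 4: Test statistic W = min(W+, W-) = 13.
Step 5: Ties in |d|, so use the tie-corrected normal approximation.
        E[W] = n(n+1)/4 = 8*9/4 = 18.
        Tie groups: |d|=7 (t=3); sum(t^3 - t) = 24.
        Var[W] = n(n+1)(2n+1)/24 - sum(t^3-t)/48 = 1224/24 - 24/48 = 50.5.
        z = (W - E[W]) / sqrt(Var[W]) = (13 - 18) / 7.1063 = -0.7036.
        Two-sided p = 2*Phi(z) = 0.481683.
Step 6: alpha = 0.05. fail to reject H0.

W+ = 23, W- = 13, W = min = 13, p = 0.481683, fail to reject H0.


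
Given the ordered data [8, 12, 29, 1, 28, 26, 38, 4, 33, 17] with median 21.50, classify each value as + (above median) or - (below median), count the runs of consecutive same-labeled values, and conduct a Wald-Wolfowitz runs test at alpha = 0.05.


Step 1: Compute median = 21.50; label A = above, B = below.
Labels in order: BBABAAABAB  (n_A = 5, n_B = 5)
Step 2: Count runs R = 7.
Step 3: Under H0 (random ordering), E[R] = 2*n_A*n_B/(n_A+n_B) + 1 = 2*5*5/10 + 1 = 6.0000.
        Var[R] = 2*n_A*n_B*(2*n_A*n_B - n_A - n_B) / ((n_A+n_B)^2 * (n_A+n_B-1)) = 2000/900 = 2.2222.
        SD[R] = 1.4907.
Step 4: Continuity-corrected z = (R - 0.5 - E[R]) / SD[R] = (7 - 0.5 - 6.0000) / 1.4907 = 0.3354.
Step 5: Two-sided p-value via normal approximation = 2*(1 - Phi(|z|)) = 0.737316.
Step 6: alpha = 0.05. fail to reject H0.

R = 7, z = 0.3354, p = 0.737316, fail to reject H0.


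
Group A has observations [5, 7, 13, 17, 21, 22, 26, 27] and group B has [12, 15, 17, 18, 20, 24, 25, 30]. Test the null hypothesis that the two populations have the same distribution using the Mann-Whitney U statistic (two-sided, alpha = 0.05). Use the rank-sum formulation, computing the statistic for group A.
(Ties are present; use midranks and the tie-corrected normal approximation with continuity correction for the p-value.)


Step 1: Combine and sort all 16 observations; assign midranks.
sorted (value, group): (5,X), (7,X), (12,Y), (13,X), (15,Y), (17,X), (17,Y), (18,Y), (20,Y), (21,X), (22,X), (24,Y), (25,Y), (26,X), (27,X), (30,Y)
ranks: 5->1, 7->2, 12->3, 13->4, 15->5, 17->6.5, 17->6.5, 18->8, 20->9, 21->10, 22->11, 24->12, 25->13, 26->14, 27->15, 30->16
Step 2: Rank sum for X: R1 = 1 + 2 + 4 + 6.5 + 10 + 11 + 14 + 15 = 63.5.
Step 3: U_X = R1 - n1(n1+1)/2 = 63.5 - 8*9/2 = 63.5 - 36 = 27.5.
       U_Y = n1*n2 - U_X = 64 - 27.5 = 36.5.
Step 4: Ties are present, so use the tie-corrected normal approximation (with continuity correction) for the p-value.
Step 5: p-value = 0.674198; compare to alpha = 0.05. fail to reject H0.

U_X = 27.5, p = 0.674198, fail to reject H0 at alpha = 0.05.


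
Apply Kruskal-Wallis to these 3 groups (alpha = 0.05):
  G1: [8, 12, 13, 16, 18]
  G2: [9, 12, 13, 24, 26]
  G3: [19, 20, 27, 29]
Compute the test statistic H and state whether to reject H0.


Step 1: Combine all N = 14 observations and assign midranks.
sorted (value, group, rank): (8,G1,1), (9,G2,2), (12,G1,3.5), (12,G2,3.5), (13,G1,5.5), (13,G2,5.5), (16,G1,7), (18,G1,8), (19,G3,9), (20,G3,10), (24,G2,11), (26,G2,12), (27,G3,13), (29,G3,14)
Step 2: Sum ranks within each group.
R_1 = 25 (n_1 = 5)
R_2 = 34 (n_2 = 5)
R_3 = 46 (n_3 = 4)
Step 3: H = 12/(N(N+1)) * sum(R_i^2/n_i) - 3(N+1)
     = 12/(14*15) * (25^2/5 + 34^2/5 + 46^2/4) - 3*15
     = 0.057143 * 885.2 - 45
     = 5.582857.
Step 4: Ties present; correction factor C = 1 - 12/(14^3 - 14) = 0.995604. Corrected H = 5.582857 / 0.995604 = 5.607506.
Step 5: Under H0, H ~ chi^2(2); p-value = 0.060582.
Step 6: alpha = 0.05. fail to reject H0.

H = 5.6075, df = 2, p = 0.060582, fail to reject H0.


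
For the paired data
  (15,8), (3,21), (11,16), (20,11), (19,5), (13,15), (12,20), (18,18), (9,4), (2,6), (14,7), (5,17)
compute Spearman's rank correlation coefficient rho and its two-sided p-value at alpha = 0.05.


Step 1: Rank x and y separately (midranks; no ties here).
rank(x): 15->9, 3->2, 11->5, 20->12, 19->11, 13->7, 12->6, 18->10, 9->4, 2->1, 14->8, 5->3
rank(y): 8->5, 21->12, 16->8, 11->6, 5->2, 15->7, 20->11, 18->10, 4->1, 6->3, 7->4, 17->9
Step 2: d_i = R_x(i) - R_y(i); compute d_i^2.
  (9-5)^2=16, (2-12)^2=100, (5-8)^2=9, (12-6)^2=36, (11-2)^2=81, (7-7)^2=0, (6-11)^2=25, (10-10)^2=0, (4-1)^2=9, (1-3)^2=4, (8-4)^2=16, (3-9)^2=36
sum(d^2) = 332.
Step 3: rho = 1 - 6*332 / (12*(12^2 - 1)) = 1 - 1992/1716 = -0.160839.
Step 4: Under H0, t = rho * sqrt((n-2)/(1-rho^2)) = -0.5153 ~ t(10).
Step 5: Two-sided p-value from the t-distribution with 10 df = 0.617523.
Step 6: alpha = 0.05. fail to reject H0.

rho = -0.1608, p = 0.617523, fail to reject H0 at alpha = 0.05.


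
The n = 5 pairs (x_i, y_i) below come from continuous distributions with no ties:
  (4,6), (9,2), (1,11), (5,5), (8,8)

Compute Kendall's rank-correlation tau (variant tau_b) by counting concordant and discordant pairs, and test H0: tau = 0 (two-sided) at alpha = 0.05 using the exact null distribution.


Step 1: Enumerate the 10 unordered pairs (i,j) with i<j and classify each by sign(x_j-x_i) * sign(y_j-y_i).
  (1,2):dx=+5,dy=-4->D; (1,3):dx=-3,dy=+5->D; (1,4):dx=+1,dy=-1->D; (1,5):dx=+4,dy=+2->C
  (2,3):dx=-8,dy=+9->D; (2,4):dx=-4,dy=+3->D; (2,5):dx=-1,dy=+6->D; (3,4):dx=+4,dy=-6->D
  (3,5):dx=+7,dy=-3->D; (4,5):dx=+3,dy=+3->C
Step 2: C = 2, D = 8, total pairs = 10.
Step 3: tau = (C - D)/(n(n-1)/2) = (2 - 8)/10 = -0.600000.
Step 4: Exact two-sided p-value (enumerate n! = 120 permutations of y under H0): p = 0.233333.
Step 5: alpha = 0.05. fail to reject H0.

tau_b = -0.6000 (C=2, D=8), p = 0.233333, fail to reject H0.


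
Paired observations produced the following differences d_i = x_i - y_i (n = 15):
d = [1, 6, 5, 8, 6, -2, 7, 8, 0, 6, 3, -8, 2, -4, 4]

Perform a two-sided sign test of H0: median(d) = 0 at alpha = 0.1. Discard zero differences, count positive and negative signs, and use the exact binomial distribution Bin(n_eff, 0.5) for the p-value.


Step 1: Discard zero differences. Original n = 15; n_eff = number of nonzero differences = 14.
Nonzero differences (with sign): +1, +6, +5, +8, +6, -2, +7, +8, +6, +3, -8, +2, -4, +4
Step 2: Count signs: positive = 11, negative = 3.
Step 3: Under H0: P(positive) = 0.5, so the number of positives S ~ Bin(14, 0.5).
Step 4: Two-sided exact p-value = sum of Bin(14,0.5) probabilities at or below the observed probability = 0.057373.
Step 5: alpha = 0.1. reject H0.

n_eff = 14, pos = 11, neg = 3, p = 0.057373, reject H0.


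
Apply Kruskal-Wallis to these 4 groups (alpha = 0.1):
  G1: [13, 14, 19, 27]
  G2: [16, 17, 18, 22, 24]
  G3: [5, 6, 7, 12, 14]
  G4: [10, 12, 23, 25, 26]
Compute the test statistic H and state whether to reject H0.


Step 1: Combine all N = 19 observations and assign midranks.
sorted (value, group, rank): (5,G3,1), (6,G3,2), (7,G3,3), (10,G4,4), (12,G3,5.5), (12,G4,5.5), (13,G1,7), (14,G1,8.5), (14,G3,8.5), (16,G2,10), (17,G2,11), (18,G2,12), (19,G1,13), (22,G2,14), (23,G4,15), (24,G2,16), (25,G4,17), (26,G4,18), (27,G1,19)
Step 2: Sum ranks within each group.
R_1 = 47.5 (n_1 = 4)
R_2 = 63 (n_2 = 5)
R_3 = 20 (n_3 = 5)
R_4 = 59.5 (n_4 = 5)
Step 3: H = 12/(N(N+1)) * sum(R_i^2/n_i) - 3(N+1)
     = 12/(19*20) * (47.5^2/4 + 63^2/5 + 20^2/5 + 59.5^2/5) - 3*20
     = 0.031579 * 2145.91 - 60
     = 7.765658.
Step 4: Ties present; correction factor C = 1 - 12/(19^3 - 19) = 0.998246. Corrected H = 7.765658 / 0.998246 = 7.779306.
Step 5: Under H0, H ~ chi^2(3); p-value = 0.050800.
Step 6: alpha = 0.1. reject H0.

H = 7.7793, df = 3, p = 0.050800, reject H0.


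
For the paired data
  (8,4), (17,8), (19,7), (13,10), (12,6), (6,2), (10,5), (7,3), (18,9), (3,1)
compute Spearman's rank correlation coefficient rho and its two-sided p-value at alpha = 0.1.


Step 1: Rank x and y separately (midranks; no ties here).
rank(x): 8->4, 17->8, 19->10, 13->7, 12->6, 6->2, 10->5, 7->3, 18->9, 3->1
rank(y): 4->4, 8->8, 7->7, 10->10, 6->6, 2->2, 5->5, 3->3, 9->9, 1->1
Step 2: d_i = R_x(i) - R_y(i); compute d_i^2.
  (4-4)^2=0, (8-8)^2=0, (10-7)^2=9, (7-10)^2=9, (6-6)^2=0, (2-2)^2=0, (5-5)^2=0, (3-3)^2=0, (9-9)^2=0, (1-1)^2=0
sum(d^2) = 18.
Step 3: rho = 1 - 6*18 / (10*(10^2 - 1)) = 1 - 108/990 = 0.890909.
Step 4: Under H0, t = rho * sqrt((n-2)/(1-rho^2)) = 5.5482 ~ t(8).
Step 5: Two-sided p-value from the t-distribution with 8 df = 0.000542.
Step 6: alpha = 0.1. reject H0.

rho = 0.8909, p = 0.000542, reject H0 at alpha = 0.1.


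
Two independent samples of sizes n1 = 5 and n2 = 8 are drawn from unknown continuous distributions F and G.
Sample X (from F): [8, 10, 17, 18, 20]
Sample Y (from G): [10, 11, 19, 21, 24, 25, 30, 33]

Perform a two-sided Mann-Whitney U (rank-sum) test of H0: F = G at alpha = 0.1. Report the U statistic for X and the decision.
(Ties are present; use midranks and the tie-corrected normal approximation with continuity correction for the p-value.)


Step 1: Combine and sort all 13 observations; assign midranks.
sorted (value, group): (8,X), (10,X), (10,Y), (11,Y), (17,X), (18,X), (19,Y), (20,X), (21,Y), (24,Y), (25,Y), (30,Y), (33,Y)
ranks: 8->1, 10->2.5, 10->2.5, 11->4, 17->5, 18->6, 19->7, 20->8, 21->9, 24->10, 25->11, 30->12, 33->13
Step 2: Rank sum for X: R1 = 1 + 2.5 + 5 + 6 + 8 = 22.5.
Step 3: U_X = R1 - n1(n1+1)/2 = 22.5 - 5*6/2 = 22.5 - 15 = 7.5.
       U_Y = n1*n2 - U_X = 40 - 7.5 = 32.5.
Step 4: Ties are present, so use the tie-corrected normal approximation (with continuity correction) for the p-value.
Step 5: p-value = 0.078571; compare to alpha = 0.1. reject H0.

U_X = 7.5, p = 0.078571, reject H0 at alpha = 0.1.


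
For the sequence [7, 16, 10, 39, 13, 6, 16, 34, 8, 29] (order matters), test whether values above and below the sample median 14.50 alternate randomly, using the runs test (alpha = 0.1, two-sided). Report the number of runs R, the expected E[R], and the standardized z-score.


Step 1: Compute median = 14.50; label A = above, B = below.
Labels in order: BABABBAABA  (n_A = 5, n_B = 5)
Step 2: Count runs R = 8.
Step 3: Under H0 (random ordering), E[R] = 2*n_A*n_B/(n_A+n_B) + 1 = 2*5*5/10 + 1 = 6.0000.
        Var[R] = 2*n_A*n_B*(2*n_A*n_B - n_A - n_B) / ((n_A+n_B)^2 * (n_A+n_B-1)) = 2000/900 = 2.2222.
        SD[R] = 1.4907.
Step 4: Continuity-corrected z = (R - 0.5 - E[R]) / SD[R] = (8 - 0.5 - 6.0000) / 1.4907 = 1.0062.
Step 5: Two-sided p-value via normal approximation = 2*(1 - Phi(|z|)) = 0.314305.
Step 6: alpha = 0.1. fail to reject H0.

R = 8, z = 1.0062, p = 0.314305, fail to reject H0.


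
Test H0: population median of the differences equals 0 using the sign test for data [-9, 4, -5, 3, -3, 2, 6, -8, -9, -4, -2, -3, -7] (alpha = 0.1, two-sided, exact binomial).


Step 1: Discard zero differences. Original n = 13; n_eff = number of nonzero differences = 13.
Nonzero differences (with sign): -9, +4, -5, +3, -3, +2, +6, -8, -9, -4, -2, -3, -7
Step 2: Count signs: positive = 4, negative = 9.
Step 3: Under H0: P(positive) = 0.5, so the number of positives S ~ Bin(13, 0.5).
Step 4: Two-sided exact p-value = sum of Bin(13,0.5) probabilities at or below the observed probability = 0.266846.
Step 5: alpha = 0.1. fail to reject H0.

n_eff = 13, pos = 4, neg = 9, p = 0.266846, fail to reject H0.


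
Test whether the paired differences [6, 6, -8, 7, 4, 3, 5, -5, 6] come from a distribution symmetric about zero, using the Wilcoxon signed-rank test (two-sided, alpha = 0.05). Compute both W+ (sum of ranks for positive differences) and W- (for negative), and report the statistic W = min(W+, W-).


Step 1: Drop any zero differences (none here) and take |d_i|.
|d| = [6, 6, 8, 7, 4, 3, 5, 5, 6]
Step 2: Midrank |d_i| (ties get averaged ranks).
ranks: |6|->6, |6|->6, |8|->9, |7|->8, |4|->2, |3|->1, |5|->3.5, |5|->3.5, |6|->6
Step 3: Attach original signs; sum ranks with positive sign and with negative sign.
W+ = 6 + 6 + 8 + 2 + 1 + 3.5 + 6 = 32.5
W- = 9 + 3.5 = 12.5
(Check: W+ + W- = 45 should equal n(n+1)/2 = 45.)
Step 4: Test statistic W = min(W+, W-) = 12.5.
Step 5: Ties in |d|, so use the tie-corrected normal approximation.
        E[W] = n(n+1)/4 = 9*10/4 = 22.5.
        Tie groups: |d|=5 (t=2), |d|=6 (t=3); sum(t^3 - t) = 30.
        Var[W] = n(n+1)(2n+1)/24 - sum(t^3-t)/48 = 1710/24 - 30/48 = 70.625.
        z = (W - E[W]) / sqrt(Var[W]) = (12.5 - 22.5) / 8.4039 = -1.1899.
        Two-sided p = 2*Phi(z) = 0.234075.
Step 6: alpha = 0.05. fail to reject H0.

W+ = 32.5, W- = 12.5, W = min = 12.5, p = 0.234075, fail to reject H0.


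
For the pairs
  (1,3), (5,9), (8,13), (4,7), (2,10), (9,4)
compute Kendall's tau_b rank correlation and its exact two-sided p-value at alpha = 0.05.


Step 1: Enumerate the 15 unordered pairs (i,j) with i<j and classify each by sign(x_j-x_i) * sign(y_j-y_i).
  (1,2):dx=+4,dy=+6->C; (1,3):dx=+7,dy=+10->C; (1,4):dx=+3,dy=+4->C; (1,5):dx=+1,dy=+7->C
  (1,6):dx=+8,dy=+1->C; (2,3):dx=+3,dy=+4->C; (2,4):dx=-1,dy=-2->C; (2,5):dx=-3,dy=+1->D
  (2,6):dx=+4,dy=-5->D; (3,4):dx=-4,dy=-6->C; (3,5):dx=-6,dy=-3->C; (3,6):dx=+1,dy=-9->D
  (4,5):dx=-2,dy=+3->D; (4,6):dx=+5,dy=-3->D; (5,6):dx=+7,dy=-6->D
Step 2: C = 9, D = 6, total pairs = 15.
Step 3: tau = (C - D)/(n(n-1)/2) = (9 - 6)/15 = 0.200000.
Step 4: Exact two-sided p-value (enumerate n! = 720 permutations of y under H0): p = 0.719444.
Step 5: alpha = 0.05. fail to reject H0.

tau_b = 0.2000 (C=9, D=6), p = 0.719444, fail to reject H0.


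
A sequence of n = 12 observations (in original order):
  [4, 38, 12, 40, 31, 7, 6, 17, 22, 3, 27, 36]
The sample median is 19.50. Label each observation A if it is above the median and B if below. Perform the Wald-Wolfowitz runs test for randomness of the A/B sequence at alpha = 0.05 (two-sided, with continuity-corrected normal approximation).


Step 1: Compute median = 19.50; label A = above, B = below.
Labels in order: BABAABBBABAA  (n_A = 6, n_B = 6)
Step 2: Count runs R = 8.
Step 3: Under H0 (random ordering), E[R] = 2*n_A*n_B/(n_A+n_B) + 1 = 2*6*6/12 + 1 = 7.0000.
        Var[R] = 2*n_A*n_B*(2*n_A*n_B - n_A - n_B) / ((n_A+n_B)^2 * (n_A+n_B-1)) = 4320/1584 = 2.7273.
        SD[R] = 1.6514.
Step 4: Continuity-corrected z = (R - 0.5 - E[R]) / SD[R] = (8 - 0.5 - 7.0000) / 1.6514 = 0.3028.
Step 5: Two-sided p-value via normal approximation = 2*(1 - Phi(|z|)) = 0.762069.
Step 6: alpha = 0.05. fail to reject H0.

R = 8, z = 0.3028, p = 0.762069, fail to reject H0.


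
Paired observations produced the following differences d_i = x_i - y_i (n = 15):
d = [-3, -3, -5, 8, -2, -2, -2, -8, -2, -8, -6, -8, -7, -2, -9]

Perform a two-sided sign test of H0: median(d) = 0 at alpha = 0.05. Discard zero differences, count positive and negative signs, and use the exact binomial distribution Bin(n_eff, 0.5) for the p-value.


Step 1: Discard zero differences. Original n = 15; n_eff = number of nonzero differences = 15.
Nonzero differences (with sign): -3, -3, -5, +8, -2, -2, -2, -8, -2, -8, -6, -8, -7, -2, -9
Step 2: Count signs: positive = 1, negative = 14.
Step 3: Under H0: P(positive) = 0.5, so the number of positives S ~ Bin(15, 0.5).
Step 4: Two-sided exact p-value = sum of Bin(15,0.5) probabilities at or below the observed probability = 0.000977.
Step 5: alpha = 0.05. reject H0.

n_eff = 15, pos = 1, neg = 14, p = 0.000977, reject H0.


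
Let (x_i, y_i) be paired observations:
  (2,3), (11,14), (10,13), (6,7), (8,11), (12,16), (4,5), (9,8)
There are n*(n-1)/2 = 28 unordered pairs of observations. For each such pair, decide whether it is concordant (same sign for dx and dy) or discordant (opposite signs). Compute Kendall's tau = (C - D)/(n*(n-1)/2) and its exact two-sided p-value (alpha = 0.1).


Step 1: Enumerate the 28 unordered pairs (i,j) with i<j and classify each by sign(x_j-x_i) * sign(y_j-y_i).
  (1,2):dx=+9,dy=+11->C; (1,3):dx=+8,dy=+10->C; (1,4):dx=+4,dy=+4->C; (1,5):dx=+6,dy=+8->C
  (1,6):dx=+10,dy=+13->C; (1,7):dx=+2,dy=+2->C; (1,8):dx=+7,dy=+5->C; (2,3):dx=-1,dy=-1->C
  (2,4):dx=-5,dy=-7->C; (2,5):dx=-3,dy=-3->C; (2,6):dx=+1,dy=+2->C; (2,7):dx=-7,dy=-9->C
  (2,8):dx=-2,dy=-6->C; (3,4):dx=-4,dy=-6->C; (3,5):dx=-2,dy=-2->C; (3,6):dx=+2,dy=+3->C
  (3,7):dx=-6,dy=-8->C; (3,8):dx=-1,dy=-5->C; (4,5):dx=+2,dy=+4->C; (4,6):dx=+6,dy=+9->C
  (4,7):dx=-2,dy=-2->C; (4,8):dx=+3,dy=+1->C; (5,6):dx=+4,dy=+5->C; (5,7):dx=-4,dy=-6->C
  (5,8):dx=+1,dy=-3->D; (6,7):dx=-8,dy=-11->C; (6,8):dx=-3,dy=-8->C; (7,8):dx=+5,dy=+3->C
Step 2: C = 27, D = 1, total pairs = 28.
Step 3: tau = (C - D)/(n(n-1)/2) = (27 - 1)/28 = 0.928571.
Step 4: Exact two-sided p-value (enumerate n! = 40320 permutations of y under H0): p = 0.000397.
Step 5: alpha = 0.1. reject H0.

tau_b = 0.9286 (C=27, D=1), p = 0.000397, reject H0.


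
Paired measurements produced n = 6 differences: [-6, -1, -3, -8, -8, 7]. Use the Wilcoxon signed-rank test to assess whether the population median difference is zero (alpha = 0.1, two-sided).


Step 1: Drop any zero differences (none here) and take |d_i|.
|d| = [6, 1, 3, 8, 8, 7]
Step 2: Midrank |d_i| (ties get averaged ranks).
ranks: |6|->3, |1|->1, |3|->2, |8|->5.5, |8|->5.5, |7|->4
Step 3: Attach original signs; sum ranks with positive sign and with negative sign.
W+ = 4 = 4
W- = 3 + 1 + 2 + 5.5 + 5.5 = 17
(Check: W+ + W- = 21 should equal n(n+1)/2 = 21.)
Step 4: Test statistic W = min(W+, W-) = 4.
Step 5: Ties in |d|, so use the tie-corrected normal approximation.
        E[W] = n(n+1)/4 = 6*7/4 = 10.5.
        Tie groups: |d|=8 (t=2); sum(t^3 - t) = 6.
        Var[W] = n(n+1)(2n+1)/24 - sum(t^3-t)/48 = 546/24 - 6/48 = 22.625.
        z = (W - E[W]) / sqrt(Var[W]) = (4 - 10.5) / 4.7566 = -1.3665.
        Two-sided p = 2*Phi(z) = 0.171773.
Step 6: alpha = 0.1. fail to reject H0.

W+ = 4, W- = 17, W = min = 4, p = 0.171773, fail to reject H0.


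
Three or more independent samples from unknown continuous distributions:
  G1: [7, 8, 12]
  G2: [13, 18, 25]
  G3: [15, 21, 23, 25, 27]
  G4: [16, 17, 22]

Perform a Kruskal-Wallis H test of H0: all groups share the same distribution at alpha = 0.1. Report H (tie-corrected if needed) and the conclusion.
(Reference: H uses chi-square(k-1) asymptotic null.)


Step 1: Combine all N = 14 observations and assign midranks.
sorted (value, group, rank): (7,G1,1), (8,G1,2), (12,G1,3), (13,G2,4), (15,G3,5), (16,G4,6), (17,G4,7), (18,G2,8), (21,G3,9), (22,G4,10), (23,G3,11), (25,G2,12.5), (25,G3,12.5), (27,G3,14)
Step 2: Sum ranks within each group.
R_1 = 6 (n_1 = 3)
R_2 = 24.5 (n_2 = 3)
R_3 = 51.5 (n_3 = 5)
R_4 = 23 (n_4 = 3)
Step 3: H = 12/(N(N+1)) * sum(R_i^2/n_i) - 3(N+1)
     = 12/(14*15) * (6^2/3 + 24.5^2/3 + 51.5^2/5 + 23^2/3) - 3*15
     = 0.057143 * 918.867 - 45
     = 7.506667.
Step 4: Ties present; correction factor C = 1 - 6/(14^3 - 14) = 0.997802. Corrected H = 7.506667 / 0.997802 = 7.523201.
Step 5: Under H0, H ~ chi^2(3); p-value = 0.056965.
Step 6: alpha = 0.1. reject H0.

H = 7.5232, df = 3, p = 0.056965, reject H0.


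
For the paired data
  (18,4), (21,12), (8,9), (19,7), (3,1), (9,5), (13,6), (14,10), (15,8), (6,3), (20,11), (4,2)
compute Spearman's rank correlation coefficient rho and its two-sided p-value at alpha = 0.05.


Step 1: Rank x and y separately (midranks; no ties here).
rank(x): 18->9, 21->12, 8->4, 19->10, 3->1, 9->5, 13->6, 14->7, 15->8, 6->3, 20->11, 4->2
rank(y): 4->4, 12->12, 9->9, 7->7, 1->1, 5->5, 6->6, 10->10, 8->8, 3->3, 11->11, 2->2
Step 2: d_i = R_x(i) - R_y(i); compute d_i^2.
  (9-4)^2=25, (12-12)^2=0, (4-9)^2=25, (10-7)^2=9, (1-1)^2=0, (5-5)^2=0, (6-6)^2=0, (7-10)^2=9, (8-8)^2=0, (3-3)^2=0, (11-11)^2=0, (2-2)^2=0
sum(d^2) = 68.
Step 3: rho = 1 - 6*68 / (12*(12^2 - 1)) = 1 - 408/1716 = 0.762238.
Step 4: Under H0, t = rho * sqrt((n-2)/(1-rho^2)) = 3.7238 ~ t(10).
Step 5: Two-sided p-value from the t-distribution with 10 df = 0.003950.
Step 6: alpha = 0.05. reject H0.

rho = 0.7622, p = 0.003950, reject H0 at alpha = 0.05.


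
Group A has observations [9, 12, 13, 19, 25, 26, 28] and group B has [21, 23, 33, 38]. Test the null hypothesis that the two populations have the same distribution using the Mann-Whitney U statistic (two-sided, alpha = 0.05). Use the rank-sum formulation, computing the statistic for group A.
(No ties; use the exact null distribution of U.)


Step 1: Combine and sort all 11 observations; assign midranks.
sorted (value, group): (9,X), (12,X), (13,X), (19,X), (21,Y), (23,Y), (25,X), (26,X), (28,X), (33,Y), (38,Y)
ranks: 9->1, 12->2, 13->3, 19->4, 21->5, 23->6, 25->7, 26->8, 28->9, 33->10, 38->11
Step 2: Rank sum for X: R1 = 1 + 2 + 3 + 4 + 7 + 8 + 9 = 34.
Step 3: U_X = R1 - n1(n1+1)/2 = 34 - 7*8/2 = 34 - 28 = 6.
       U_Y = n1*n2 - U_X = 28 - 6 = 22.
Step 4: No ties, so the exact null distribution of U (based on enumerating the C(11,7) = 330 equally likely rank assignments) gives the two-sided p-value.
Step 5: p-value = 0.163636; compare to alpha = 0.05. fail to reject H0.

U_X = 6, p = 0.163636, fail to reject H0 at alpha = 0.05.


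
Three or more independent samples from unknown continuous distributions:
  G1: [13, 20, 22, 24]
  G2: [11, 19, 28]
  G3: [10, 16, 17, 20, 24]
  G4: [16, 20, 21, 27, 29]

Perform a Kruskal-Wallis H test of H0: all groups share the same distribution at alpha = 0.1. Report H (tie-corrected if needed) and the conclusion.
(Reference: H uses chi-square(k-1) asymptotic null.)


Step 1: Combine all N = 17 observations and assign midranks.
sorted (value, group, rank): (10,G3,1), (11,G2,2), (13,G1,3), (16,G3,4.5), (16,G4,4.5), (17,G3,6), (19,G2,7), (20,G1,9), (20,G3,9), (20,G4,9), (21,G4,11), (22,G1,12), (24,G1,13.5), (24,G3,13.5), (27,G4,15), (28,G2,16), (29,G4,17)
Step 2: Sum ranks within each group.
R_1 = 37.5 (n_1 = 4)
R_2 = 25 (n_2 = 3)
R_3 = 34 (n_3 = 5)
R_4 = 56.5 (n_4 = 5)
Step 3: H = 12/(N(N+1)) * sum(R_i^2/n_i) - 3(N+1)
     = 12/(17*18) * (37.5^2/4 + 25^2/3 + 34^2/5 + 56.5^2/5) - 3*18
     = 0.039216 * 1429.55 - 54
     = 2.060621.
Step 4: Ties present; correction factor C = 1 - 36/(17^3 - 17) = 0.992647. Corrected H = 2.060621 / 0.992647 = 2.075885.
Step 5: Under H0, H ~ chi^2(3); p-value = 0.556807.
Step 6: alpha = 0.1. fail to reject H0.

H = 2.0759, df = 3, p = 0.556807, fail to reject H0.


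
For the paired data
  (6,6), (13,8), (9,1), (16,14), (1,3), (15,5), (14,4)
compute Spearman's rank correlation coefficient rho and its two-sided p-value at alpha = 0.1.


Step 1: Rank x and y separately (midranks; no ties here).
rank(x): 6->2, 13->4, 9->3, 16->7, 1->1, 15->6, 14->5
rank(y): 6->5, 8->6, 1->1, 14->7, 3->2, 5->4, 4->3
Step 2: d_i = R_x(i) - R_y(i); compute d_i^2.
  (2-5)^2=9, (4-6)^2=4, (3-1)^2=4, (7-7)^2=0, (1-2)^2=1, (6-4)^2=4, (5-3)^2=4
sum(d^2) = 26.
Step 3: rho = 1 - 6*26 / (7*(7^2 - 1)) = 1 - 156/336 = 0.535714.
Step 4: Under H0, t = rho * sqrt((n-2)/(1-rho^2)) = 1.4186 ~ t(5).
Step 5: Two-sided p-value from the t-distribution with 5 df = 0.215217.
Step 6: alpha = 0.1. fail to reject H0.

rho = 0.5357, p = 0.215217, fail to reject H0 at alpha = 0.1.


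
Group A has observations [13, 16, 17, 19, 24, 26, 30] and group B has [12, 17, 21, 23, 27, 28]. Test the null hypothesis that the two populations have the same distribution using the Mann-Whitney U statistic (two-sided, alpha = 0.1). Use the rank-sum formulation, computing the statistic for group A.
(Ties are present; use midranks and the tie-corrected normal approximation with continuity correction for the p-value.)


Step 1: Combine and sort all 13 observations; assign midranks.
sorted (value, group): (12,Y), (13,X), (16,X), (17,X), (17,Y), (19,X), (21,Y), (23,Y), (24,X), (26,X), (27,Y), (28,Y), (30,X)
ranks: 12->1, 13->2, 16->3, 17->4.5, 17->4.5, 19->6, 21->7, 23->8, 24->9, 26->10, 27->11, 28->12, 30->13
Step 2: Rank sum for X: R1 = 2 + 3 + 4.5 + 6 + 9 + 10 + 13 = 47.5.
Step 3: U_X = R1 - n1(n1+1)/2 = 47.5 - 7*8/2 = 47.5 - 28 = 19.5.
       U_Y = n1*n2 - U_X = 42 - 19.5 = 22.5.
Step 4: Ties are present, so use the tie-corrected normal approximation (with continuity correction) for the p-value.
Step 5: p-value = 0.886248; compare to alpha = 0.1. fail to reject H0.

U_X = 19.5, p = 0.886248, fail to reject H0 at alpha = 0.1.


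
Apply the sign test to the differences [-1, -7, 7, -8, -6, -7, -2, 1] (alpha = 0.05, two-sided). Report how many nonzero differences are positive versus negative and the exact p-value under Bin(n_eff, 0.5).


Step 1: Discard zero differences. Original n = 8; n_eff = number of nonzero differences = 8.
Nonzero differences (with sign): -1, -7, +7, -8, -6, -7, -2, +1
Step 2: Count signs: positive = 2, negative = 6.
Step 3: Under H0: P(positive) = 0.5, so the number of positives S ~ Bin(8, 0.5).
Step 4: Two-sided exact p-value = sum of Bin(8,0.5) probabilities at or below the observed probability = 0.289062.
Step 5: alpha = 0.05. fail to reject H0.

n_eff = 8, pos = 2, neg = 6, p = 0.289062, fail to reject H0.


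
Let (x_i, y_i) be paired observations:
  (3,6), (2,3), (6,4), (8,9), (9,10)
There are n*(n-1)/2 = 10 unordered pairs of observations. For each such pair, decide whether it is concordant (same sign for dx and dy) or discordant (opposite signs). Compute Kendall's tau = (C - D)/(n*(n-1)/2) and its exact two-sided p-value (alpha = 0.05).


Step 1: Enumerate the 10 unordered pairs (i,j) with i<j and classify each by sign(x_j-x_i) * sign(y_j-y_i).
  (1,2):dx=-1,dy=-3->C; (1,3):dx=+3,dy=-2->D; (1,4):dx=+5,dy=+3->C; (1,5):dx=+6,dy=+4->C
  (2,3):dx=+4,dy=+1->C; (2,4):dx=+6,dy=+6->C; (2,5):dx=+7,dy=+7->C; (3,4):dx=+2,dy=+5->C
  (3,5):dx=+3,dy=+6->C; (4,5):dx=+1,dy=+1->C
Step 2: C = 9, D = 1, total pairs = 10.
Step 3: tau = (C - D)/(n(n-1)/2) = (9 - 1)/10 = 0.800000.
Step 4: Exact two-sided p-value (enumerate n! = 120 permutations of y under H0): p = 0.083333.
Step 5: alpha = 0.05. fail to reject H0.

tau_b = 0.8000 (C=9, D=1), p = 0.083333, fail to reject H0.


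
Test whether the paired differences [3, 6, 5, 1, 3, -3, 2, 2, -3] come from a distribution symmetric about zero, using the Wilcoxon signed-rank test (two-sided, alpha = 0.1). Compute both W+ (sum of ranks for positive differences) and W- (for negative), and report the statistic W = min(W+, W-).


Step 1: Drop any zero differences (none here) and take |d_i|.
|d| = [3, 6, 5, 1, 3, 3, 2, 2, 3]
Step 2: Midrank |d_i| (ties get averaged ranks).
ranks: |3|->5.5, |6|->9, |5|->8, |1|->1, |3|->5.5, |3|->5.5, |2|->2.5, |2|->2.5, |3|->5.5
Step 3: Attach original signs; sum ranks with positive sign and with negative sign.
W+ = 5.5 + 9 + 8 + 1 + 5.5 + 2.5 + 2.5 = 34
W- = 5.5 + 5.5 = 11
(Check: W+ + W- = 45 should equal n(n+1)/2 = 45.)
Step 4: Test statistic W = min(W+, W-) = 11.
Step 5: Ties in |d|, so use the tie-corrected normal approximation.
        E[W] = n(n+1)/4 = 9*10/4 = 22.5.
        Tie groups: |d|=2 (t=2), |d|=3 (t=4); sum(t^3 - t) = 66.
        Var[W] = n(n+1)(2n+1)/24 - sum(t^3-t)/48 = 1710/24 - 66/48 = 69.875.
        z = (W - E[W]) / sqrt(Var[W]) = (11 - 22.5) / 8.3591 = -1.3757.
        Two-sided p = 2*Phi(z) = 0.168902.
Step 6: alpha = 0.1. fail to reject H0.

W+ = 34, W- = 11, W = min = 11, p = 0.168902, fail to reject H0.


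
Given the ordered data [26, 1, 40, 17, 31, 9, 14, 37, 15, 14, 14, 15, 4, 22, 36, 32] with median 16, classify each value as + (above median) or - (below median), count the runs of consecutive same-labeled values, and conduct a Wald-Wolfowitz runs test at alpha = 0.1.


Step 1: Compute median = 16; label A = above, B = below.
Labels in order: ABAAABBABBBBBAAA  (n_A = 8, n_B = 8)
Step 2: Count runs R = 7.
Step 3: Under H0 (random ordering), E[R] = 2*n_A*n_B/(n_A+n_B) + 1 = 2*8*8/16 + 1 = 9.0000.
        Var[R] = 2*n_A*n_B*(2*n_A*n_B - n_A - n_B) / ((n_A+n_B)^2 * (n_A+n_B-1)) = 14336/3840 = 3.7333.
        SD[R] = 1.9322.
Step 4: Continuity-corrected z = (R + 0.5 - E[R]) / SD[R] = (7 + 0.5 - 9.0000) / 1.9322 = -0.7763.
Step 5: Two-sided p-value via normal approximation = 2*(1 - Phi(|z|)) = 0.437558.
Step 6: alpha = 0.1. fail to reject H0.

R = 7, z = -0.7763, p = 0.437558, fail to reject H0.


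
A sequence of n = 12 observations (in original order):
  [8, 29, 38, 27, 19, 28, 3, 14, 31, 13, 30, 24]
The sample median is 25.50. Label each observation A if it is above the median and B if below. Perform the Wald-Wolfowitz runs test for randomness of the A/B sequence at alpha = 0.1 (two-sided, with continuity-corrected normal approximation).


Step 1: Compute median = 25.50; label A = above, B = below.
Labels in order: BAAABABBABAB  (n_A = 6, n_B = 6)
Step 2: Count runs R = 9.
Step 3: Under H0 (random ordering), E[R] = 2*n_A*n_B/(n_A+n_B) + 1 = 2*6*6/12 + 1 = 7.0000.
        Var[R] = 2*n_A*n_B*(2*n_A*n_B - n_A - n_B) / ((n_A+n_B)^2 * (n_A+n_B-1)) = 4320/1584 = 2.7273.
        SD[R] = 1.6514.
Step 4: Continuity-corrected z = (R - 0.5 - E[R]) / SD[R] = (9 - 0.5 - 7.0000) / 1.6514 = 0.9083.
Step 5: Two-sided p-value via normal approximation = 2*(1 - Phi(|z|)) = 0.363722.
Step 6: alpha = 0.1. fail to reject H0.

R = 9, z = 0.9083, p = 0.363722, fail to reject H0.


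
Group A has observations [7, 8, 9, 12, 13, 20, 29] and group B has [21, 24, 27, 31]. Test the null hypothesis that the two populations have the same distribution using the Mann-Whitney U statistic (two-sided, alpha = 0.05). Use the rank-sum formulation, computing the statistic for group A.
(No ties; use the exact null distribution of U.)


Step 1: Combine and sort all 11 observations; assign midranks.
sorted (value, group): (7,X), (8,X), (9,X), (12,X), (13,X), (20,X), (21,Y), (24,Y), (27,Y), (29,X), (31,Y)
ranks: 7->1, 8->2, 9->3, 12->4, 13->5, 20->6, 21->7, 24->8, 27->9, 29->10, 31->11
Step 2: Rank sum for X: R1 = 1 + 2 + 3 + 4 + 5 + 6 + 10 = 31.
Step 3: U_X = R1 - n1(n1+1)/2 = 31 - 7*8/2 = 31 - 28 = 3.
       U_Y = n1*n2 - U_X = 28 - 3 = 25.
Step 4: No ties, so the exact null distribution of U (based on enumerating the C(11,7) = 330 equally likely rank assignments) gives the two-sided p-value.
Step 5: p-value = 0.042424; compare to alpha = 0.05. reject H0.

U_X = 3, p = 0.042424, reject H0 at alpha = 0.05.


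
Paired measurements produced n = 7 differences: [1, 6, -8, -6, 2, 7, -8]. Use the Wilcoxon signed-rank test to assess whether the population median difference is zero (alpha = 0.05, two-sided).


Step 1: Drop any zero differences (none here) and take |d_i|.
|d| = [1, 6, 8, 6, 2, 7, 8]
Step 2: Midrank |d_i| (ties get averaged ranks).
ranks: |1|->1, |6|->3.5, |8|->6.5, |6|->3.5, |2|->2, |7|->5, |8|->6.5
Step 3: Attach original signs; sum ranks with positive sign and with negative sign.
W+ = 1 + 3.5 + 2 + 5 = 11.5
W- = 6.5 + 3.5 + 6.5 = 16.5
(Check: W+ + W- = 28 should equal n(n+1)/2 = 28.)
Step 4: Test statistic W = min(W+, W-) = 11.5.
Step 5: Ties in |d|, so use the tie-corrected normal approximation.
        E[W] = n(n+1)/4 = 7*8/4 = 14.
        Tie groups: |d|=6 (t=2), |d|=8 (t=2); sum(t^3 - t) = 12.
        Var[W] = n(n+1)(2n+1)/24 - sum(t^3-t)/48 = 840/24 - 12/48 = 34.75.
        z = (W - E[W]) / sqrt(Var[W]) = (11.5 - 14) / 5.8949 = -0.4241.
        Two-sided p = 2*Phi(z) = 0.671497.
Step 6: alpha = 0.05. fail to reject H0.

W+ = 11.5, W- = 16.5, W = min = 11.5, p = 0.671497, fail to reject H0.


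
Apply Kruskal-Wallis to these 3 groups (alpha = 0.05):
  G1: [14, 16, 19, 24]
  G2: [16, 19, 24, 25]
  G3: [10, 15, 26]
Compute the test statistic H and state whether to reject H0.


Step 1: Combine all N = 11 observations and assign midranks.
sorted (value, group, rank): (10,G3,1), (14,G1,2), (15,G3,3), (16,G1,4.5), (16,G2,4.5), (19,G1,6.5), (19,G2,6.5), (24,G1,8.5), (24,G2,8.5), (25,G2,10), (26,G3,11)
Step 2: Sum ranks within each group.
R_1 = 21.5 (n_1 = 4)
R_2 = 29.5 (n_2 = 4)
R_3 = 15 (n_3 = 3)
Step 3: H = 12/(N(N+1)) * sum(R_i^2/n_i) - 3(N+1)
     = 12/(11*12) * (21.5^2/4 + 29.5^2/4 + 15^2/3) - 3*12
     = 0.090909 * 408.125 - 36
     = 1.102273.
Step 4: Ties present; correction factor C = 1 - 18/(11^3 - 11) = 0.986364. Corrected H = 1.102273 / 0.986364 = 1.117512.
Step 5: Under H0, H ~ chi^2(2); p-value = 0.571920.
Step 6: alpha = 0.05. fail to reject H0.

H = 1.1175, df = 2, p = 0.571920, fail to reject H0.


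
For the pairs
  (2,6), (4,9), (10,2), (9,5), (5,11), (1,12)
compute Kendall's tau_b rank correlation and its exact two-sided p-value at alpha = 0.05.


Step 1: Enumerate the 15 unordered pairs (i,j) with i<j and classify each by sign(x_j-x_i) * sign(y_j-y_i).
  (1,2):dx=+2,dy=+3->C; (1,3):dx=+8,dy=-4->D; (1,4):dx=+7,dy=-1->D; (1,5):dx=+3,dy=+5->C
  (1,6):dx=-1,dy=+6->D; (2,3):dx=+6,dy=-7->D; (2,4):dx=+5,dy=-4->D; (2,5):dx=+1,dy=+2->C
  (2,6):dx=-3,dy=+3->D; (3,4):dx=-1,dy=+3->D; (3,5):dx=-5,dy=+9->D; (3,6):dx=-9,dy=+10->D
  (4,5):dx=-4,dy=+6->D; (4,6):dx=-8,dy=+7->D; (5,6):dx=-4,dy=+1->D
Step 2: C = 3, D = 12, total pairs = 15.
Step 3: tau = (C - D)/(n(n-1)/2) = (3 - 12)/15 = -0.600000.
Step 4: Exact two-sided p-value (enumerate n! = 720 permutations of y under H0): p = 0.136111.
Step 5: alpha = 0.05. fail to reject H0.

tau_b = -0.6000 (C=3, D=12), p = 0.136111, fail to reject H0.


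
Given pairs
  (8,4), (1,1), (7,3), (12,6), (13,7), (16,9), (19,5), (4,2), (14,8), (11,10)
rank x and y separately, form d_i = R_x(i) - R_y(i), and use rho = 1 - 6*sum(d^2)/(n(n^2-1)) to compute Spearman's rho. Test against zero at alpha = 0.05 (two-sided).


Step 1: Rank x and y separately (midranks; no ties here).
rank(x): 8->4, 1->1, 7->3, 12->6, 13->7, 16->9, 19->10, 4->2, 14->8, 11->5
rank(y): 4->4, 1->1, 3->3, 6->6, 7->7, 9->9, 5->5, 2->2, 8->8, 10->10
Step 2: d_i = R_x(i) - R_y(i); compute d_i^2.
  (4-4)^2=0, (1-1)^2=0, (3-3)^2=0, (6-6)^2=0, (7-7)^2=0, (9-9)^2=0, (10-5)^2=25, (2-2)^2=0, (8-8)^2=0, (5-10)^2=25
sum(d^2) = 50.
Step 3: rho = 1 - 6*50 / (10*(10^2 - 1)) = 1 - 300/990 = 0.696970.
Step 4: Under H0, t = rho * sqrt((n-2)/(1-rho^2)) = 2.7490 ~ t(8).
Step 5: Two-sided p-value from the t-distribution with 8 df = 0.025097.
Step 6: alpha = 0.05. reject H0.

rho = 0.6970, p = 0.025097, reject H0 at alpha = 0.05.


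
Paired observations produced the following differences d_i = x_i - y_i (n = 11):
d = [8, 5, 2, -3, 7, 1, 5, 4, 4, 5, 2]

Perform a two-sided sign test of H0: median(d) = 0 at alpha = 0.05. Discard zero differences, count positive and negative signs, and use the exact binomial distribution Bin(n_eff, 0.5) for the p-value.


Step 1: Discard zero differences. Original n = 11; n_eff = number of nonzero differences = 11.
Nonzero differences (with sign): +8, +5, +2, -3, +7, +1, +5, +4, +4, +5, +2
Step 2: Count signs: positive = 10, negative = 1.
Step 3: Under H0: P(positive) = 0.5, so the number of positives S ~ Bin(11, 0.5).
Step 4: Two-sided exact p-value = sum of Bin(11,0.5) probabilities at or below the observed probability = 0.011719.
Step 5: alpha = 0.05. reject H0.

n_eff = 11, pos = 10, neg = 1, p = 0.011719, reject H0.


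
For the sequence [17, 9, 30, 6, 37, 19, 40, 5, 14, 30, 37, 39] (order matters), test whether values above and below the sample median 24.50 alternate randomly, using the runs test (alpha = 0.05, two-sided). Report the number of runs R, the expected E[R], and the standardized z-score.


Step 1: Compute median = 24.50; label A = above, B = below.
Labels in order: BBABABABBAAA  (n_A = 6, n_B = 6)
Step 2: Count runs R = 8.
Step 3: Under H0 (random ordering), E[R] = 2*n_A*n_B/(n_A+n_B) + 1 = 2*6*6/12 + 1 = 7.0000.
        Var[R] = 2*n_A*n_B*(2*n_A*n_B - n_A - n_B) / ((n_A+n_B)^2 * (n_A+n_B-1)) = 4320/1584 = 2.7273.
        SD[R] = 1.6514.
Step 4: Continuity-corrected z = (R - 0.5 - E[R]) / SD[R] = (8 - 0.5 - 7.0000) / 1.6514 = 0.3028.
Step 5: Two-sided p-value via normal approximation = 2*(1 - Phi(|z|)) = 0.762069.
Step 6: alpha = 0.05. fail to reject H0.

R = 8, z = 0.3028, p = 0.762069, fail to reject H0.


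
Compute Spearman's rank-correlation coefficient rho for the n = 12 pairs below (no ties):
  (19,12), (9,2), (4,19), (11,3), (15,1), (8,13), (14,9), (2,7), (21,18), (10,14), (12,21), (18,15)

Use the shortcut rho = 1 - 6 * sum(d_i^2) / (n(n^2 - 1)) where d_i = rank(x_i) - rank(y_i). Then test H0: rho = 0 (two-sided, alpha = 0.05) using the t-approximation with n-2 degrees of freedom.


Step 1: Rank x and y separately (midranks; no ties here).
rank(x): 19->11, 9->4, 4->2, 11->6, 15->9, 8->3, 14->8, 2->1, 21->12, 10->5, 12->7, 18->10
rank(y): 12->6, 2->2, 19->11, 3->3, 1->1, 13->7, 9->5, 7->4, 18->10, 14->8, 21->12, 15->9
Step 2: d_i = R_x(i) - R_y(i); compute d_i^2.
  (11-6)^2=25, (4-2)^2=4, (2-11)^2=81, (6-3)^2=9, (9-1)^2=64, (3-7)^2=16, (8-5)^2=9, (1-4)^2=9, (12-10)^2=4, (5-8)^2=9, (7-12)^2=25, (10-9)^2=1
sum(d^2) = 256.
Step 3: rho = 1 - 6*256 / (12*(12^2 - 1)) = 1 - 1536/1716 = 0.104895.
Step 4: Under H0, t = rho * sqrt((n-2)/(1-rho^2)) = 0.3335 ~ t(10).
Step 5: Two-sided p-value from the t-distribution with 10 df = 0.745609.
Step 6: alpha = 0.05. fail to reject H0.

rho = 0.1049, p = 0.745609, fail to reject H0 at alpha = 0.05.


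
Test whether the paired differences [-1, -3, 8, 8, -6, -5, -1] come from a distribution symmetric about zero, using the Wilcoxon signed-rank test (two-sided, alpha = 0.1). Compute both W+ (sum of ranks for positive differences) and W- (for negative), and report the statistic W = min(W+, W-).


Step 1: Drop any zero differences (none here) and take |d_i|.
|d| = [1, 3, 8, 8, 6, 5, 1]
Step 2: Midrank |d_i| (ties get averaged ranks).
ranks: |1|->1.5, |3|->3, |8|->6.5, |8|->6.5, |6|->5, |5|->4, |1|->1.5
Step 3: Attach original signs; sum ranks with positive sign and with negative sign.
W+ = 6.5 + 6.5 = 13
W- = 1.5 + 3 + 5 + 4 + 1.5 = 15
(Check: W+ + W- = 28 should equal n(n+1)/2 = 28.)
Step 4: Test statistic W = min(W+, W-) = 13.
Step 5: Ties in |d|, so use the tie-corrected normal approximation.
        E[W] = n(n+1)/4 = 7*8/4 = 14.
        Tie groups: |d|=1 (t=2), |d|=8 (t=2); sum(t^3 - t) = 12.
        Var[W] = n(n+1)(2n+1)/24 - sum(t^3-t)/48 = 840/24 - 12/48 = 34.75.
        z = (W - E[W]) / sqrt(Var[W]) = (13 - 14) / 5.8949 = -0.1696.
        Two-sided p = 2*Phi(z) = 0.865295.
Step 6: alpha = 0.1. fail to reject H0.

W+ = 13, W- = 15, W = min = 13, p = 0.865295, fail to reject H0.
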